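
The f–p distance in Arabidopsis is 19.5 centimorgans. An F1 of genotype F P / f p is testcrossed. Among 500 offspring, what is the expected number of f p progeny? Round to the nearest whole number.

A map distance of 19.5 centimorgans corresponds to a recombination frequency of 0.195.
The F1 is F P / f p, so f p is a parental gamete class with expected frequency (1 − r)/2 = 0.805/2 = 0.4025.
Expected number = 0.4025 × 500 = 201.25 ≈ 201.

201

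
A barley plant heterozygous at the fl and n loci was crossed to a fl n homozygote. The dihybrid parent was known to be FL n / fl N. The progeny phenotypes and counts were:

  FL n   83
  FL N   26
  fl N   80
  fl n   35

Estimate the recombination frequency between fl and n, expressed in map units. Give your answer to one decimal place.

27.2 map units

The recombinant classes are FL N and fl n: 26 + 35 = 61.
Recombination frequency = 61/224 = 0.2723 ≈ 27.2%, i.e. 27.2 map units.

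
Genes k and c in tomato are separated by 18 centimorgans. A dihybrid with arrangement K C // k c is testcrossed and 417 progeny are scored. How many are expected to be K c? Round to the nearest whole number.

38

A map distance of 18 centimorgans corresponds to a recombination frequency of 0.180.
The F1 is K C / k c, so K c is a recombinant gamete class with expected frequency r/2 = 0.180/2 = 0.0900.
Expected number = 0.0900 × 417 = 37.53 ≈ 38.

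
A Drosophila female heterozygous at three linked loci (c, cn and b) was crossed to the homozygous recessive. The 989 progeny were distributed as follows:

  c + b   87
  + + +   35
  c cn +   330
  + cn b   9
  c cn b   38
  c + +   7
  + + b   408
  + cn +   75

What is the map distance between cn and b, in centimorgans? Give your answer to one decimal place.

9.0 centimorgans

The two most frequent reciprocal classes, c cn + and + + b, are the parental types, so the F1 was c cn + / + + b.
The two rarest classes, c + + and + cn b, are the double crossovers. Comparing them with the parentals, only the cn allele has switched, so cn is the middle locus and the order is c – cn – b.
Crossovers in the cn–b interval produce the single-crossover classes c cn b and + + + (38 + 35 = 73) plus the double crossovers (16).
RF(cn–b) = (73 + 16) / 989 = 89/989 = 0.0900 → 9.0 centimorgans.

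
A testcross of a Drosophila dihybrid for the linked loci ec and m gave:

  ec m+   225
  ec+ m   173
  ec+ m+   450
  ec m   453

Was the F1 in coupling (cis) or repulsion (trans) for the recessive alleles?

The two most frequent classes are ec+ m+ (450) and ec m (453); these are the parental (non-recombinant) types.
So the F1 carried ec+ m+ on one chromosome and ec m on the other — the recessive alleles are on the same chromosome (cis / coupling).

cis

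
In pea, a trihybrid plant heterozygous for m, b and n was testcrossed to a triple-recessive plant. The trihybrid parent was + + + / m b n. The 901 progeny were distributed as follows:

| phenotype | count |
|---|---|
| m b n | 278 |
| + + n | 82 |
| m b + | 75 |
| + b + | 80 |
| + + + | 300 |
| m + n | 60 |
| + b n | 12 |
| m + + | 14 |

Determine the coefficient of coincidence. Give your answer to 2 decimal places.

0.77

The two rarest classes, m + + and + b n, are the double crossovers. Comparing them with the parentals, only the m allele has switched, so m is the middle locus and the order is b – m – n.
b–m: (140 + 26)/901 = 0.1842; m–n: (157 + 26)/901 = 0.2031.
Expected DCO frequency = 0.1842 × 0.2031 ≈ 0.03741; observed = 26/901 ≈ 0.02886.
Coefficient of coincidence = 0.02886/0.03741 ≈ 0.77.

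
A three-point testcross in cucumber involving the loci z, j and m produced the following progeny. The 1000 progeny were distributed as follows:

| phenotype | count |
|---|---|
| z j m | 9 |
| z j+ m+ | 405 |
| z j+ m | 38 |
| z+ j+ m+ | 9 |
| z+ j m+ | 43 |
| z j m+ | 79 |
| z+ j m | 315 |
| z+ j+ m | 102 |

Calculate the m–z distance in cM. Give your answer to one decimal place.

The two most frequent reciprocal classes, z+ j m and z j+ m+, are the parental types, so the F1 was z+ j m / z j+ m+.
The two rarest classes, z j m and z+ j+ m+, are the double crossovers. Comparing them with the parentals, only the z allele has switched, so z is the middle locus and the order is j – z – m.
Crossovers in the z–m interval produce the single-crossover classes z+ j m+ and z j+ m (43 + 38 = 81) plus the double crossovers (18).
RF(z–m) = (81 + 18) / 1000 = 99/1000 = 0.0990 → 9.9 cM.

9.9 cM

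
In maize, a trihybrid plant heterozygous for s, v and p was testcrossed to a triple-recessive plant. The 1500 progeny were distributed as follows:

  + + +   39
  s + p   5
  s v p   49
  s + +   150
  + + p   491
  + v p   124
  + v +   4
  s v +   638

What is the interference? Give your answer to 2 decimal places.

0.51

The two most frequent reciprocal classes, + + p and s v +, are the parental types, so the F1 was + + p / s v +.
The two rarest classes, s + p and + v +, are the double crossovers. Comparing them with the parentals, only the s allele has switched, so s is the middle locus and the order is v – s – p.
v–s: (274 + 9)/1500 = 0.1887; s–p: (88 + 9)/1500 = 0.0647.
Expected DCO frequency = 0.1887 × 0.0647 ≈ 0.01221; observed = 9/1500 ≈ 0.00600.
Coefficient of coincidence = 0.00600/0.01221 ≈ 0.49; interference = 1 − 0.49 = 0.51.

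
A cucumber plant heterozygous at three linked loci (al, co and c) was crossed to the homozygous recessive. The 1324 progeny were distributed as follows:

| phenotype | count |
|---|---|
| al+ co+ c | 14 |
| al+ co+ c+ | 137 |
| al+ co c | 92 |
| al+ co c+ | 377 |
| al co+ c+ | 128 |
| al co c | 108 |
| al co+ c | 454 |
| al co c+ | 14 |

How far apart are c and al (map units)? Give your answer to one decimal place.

18.7 map units

The two most frequent reciprocal classes, al+ co c+ and al co+ c, are the parental types, so the F1 was al+ co c+ / al co+ c.
The two rarest classes, al co c+ and al+ co+ c, are the double crossovers. Comparing them with the parentals, only the al allele has switched, so al is the middle locus and the order is co – al – c.
Crossovers in the al–c interval produce the single-crossover classes al+ co c and al co+ c+ (92 + 128 = 220) plus the double crossovers (28).
RF(al–c) = (220 + 28) / 1324 = 248/1324 = 0.1873 → 18.7 map units.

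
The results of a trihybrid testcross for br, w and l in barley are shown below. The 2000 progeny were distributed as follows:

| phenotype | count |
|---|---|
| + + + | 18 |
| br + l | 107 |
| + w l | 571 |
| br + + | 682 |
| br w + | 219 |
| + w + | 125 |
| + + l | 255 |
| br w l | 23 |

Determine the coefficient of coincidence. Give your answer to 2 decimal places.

The two most frequent reciprocal classes, + w l and br + +, are the parental types, so the F1 was + w l / br + +.
The two rarest classes, br w l and + + +, are the double crossovers. Comparing them with the parentals, only the br allele has switched, so br is the middle locus and the order is l – br – w.
l–br: (232 + 41)/2000 = 0.1365; br–w: (474 + 41)/2000 = 0.2575.
Expected DCO frequency = 0.1365 × 0.2575 ≈ 0.03515; observed = 41/2000 ≈ 0.02050.
Coefficient of coincidence = 0.02050/0.03515 ≈ 0.58.

0.58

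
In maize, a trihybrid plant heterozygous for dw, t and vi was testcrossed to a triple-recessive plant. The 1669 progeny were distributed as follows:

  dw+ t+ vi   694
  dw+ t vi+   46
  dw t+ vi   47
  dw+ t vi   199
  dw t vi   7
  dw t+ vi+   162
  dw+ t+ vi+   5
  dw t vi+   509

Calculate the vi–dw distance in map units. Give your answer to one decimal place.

6.3 map units

The two most frequent reciprocal classes, dw+ t+ vi and dw t vi+, are the parental types, so the F1 was dw+ t+ vi / dw t vi+.
The two rarest classes, dw+ t+ vi+ and dw t vi, are the double crossovers. Comparing them with the parentals, only the vi allele has switched, so vi is the middle locus and the order is dw – vi – t.
Crossovers in the dw–vi interval produce the single-crossover classes dw t+ vi and dw+ t vi+ (47 + 46 = 93) plus the double crossovers (12).
RF(dw–vi) = (93 + 12) / 1669 = 105/1669 = 0.0629 → 6.3 map units.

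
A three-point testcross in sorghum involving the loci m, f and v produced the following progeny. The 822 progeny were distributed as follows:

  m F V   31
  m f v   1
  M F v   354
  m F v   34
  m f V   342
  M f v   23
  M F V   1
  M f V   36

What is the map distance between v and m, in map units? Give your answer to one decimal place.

The two most frequent reciprocal classes, M F v and m f V, are the parental types, so the F1 was M F v / m f V.
The two rarest classes, M F V and m f v, are the double crossovers. Comparing them with the parentals, only the v allele has switched, so v is the middle locus and the order is m – v – f.
Crossovers in the m–v interval produce the single-crossover classes m F v and M f V (34 + 36 = 70) plus the double crossovers (2).
RF(m–v) = (70 + 2) / 822 = 72/822 = 0.0876 → 8.8 map units.

8.8 map units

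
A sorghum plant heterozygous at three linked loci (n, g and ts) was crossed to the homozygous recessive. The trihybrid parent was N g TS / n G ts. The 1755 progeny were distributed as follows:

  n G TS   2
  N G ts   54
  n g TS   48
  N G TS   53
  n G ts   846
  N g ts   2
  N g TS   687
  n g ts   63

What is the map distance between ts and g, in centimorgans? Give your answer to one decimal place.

6.8 centimorgans

The two rarest classes, N g ts and n G TS, are the double crossovers. Comparing them with the parentals, only the ts allele has switched, so ts is the middle locus and the order is n – ts – g.
Crossovers in the ts–g interval produce the single-crossover classes N G TS and n g ts (53 + 63 = 116) plus the double crossovers (4).
RF(ts–g) = (116 + 4) / 1755 = 120/1755 = 0.0684 → 6.8 centimorgans.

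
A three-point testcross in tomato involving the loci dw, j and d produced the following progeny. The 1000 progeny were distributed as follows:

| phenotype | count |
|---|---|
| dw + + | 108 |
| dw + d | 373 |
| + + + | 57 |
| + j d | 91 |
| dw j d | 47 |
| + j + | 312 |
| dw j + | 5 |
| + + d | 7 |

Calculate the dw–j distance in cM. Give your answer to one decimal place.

11.6 cM

The two most frequent reciprocal classes, + j + and dw + d, are the parental types, so the F1 was + j + / dw + d.
The two rarest classes, dw j + and + + d, are the double crossovers. Comparing them with the parentals, only the dw allele has switched, so dw is the middle locus and the order is j – dw – d.
Crossovers in the j–dw interval produce the single-crossover classes + + + and dw j d (57 + 47 = 104) plus the double crossovers (12).
RF(j–dw) = (104 + 12) / 1000 = 116/1000 = 0.1160 → 11.6 cM.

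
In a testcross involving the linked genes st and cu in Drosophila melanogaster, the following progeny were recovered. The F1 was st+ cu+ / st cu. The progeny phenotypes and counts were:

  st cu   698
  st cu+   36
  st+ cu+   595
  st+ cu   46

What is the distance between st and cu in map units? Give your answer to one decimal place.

6.0 map units

The recombinant classes are st+ cu and st cu+: 46 + 36 = 82.
Recombination frequency = 82/1375 = 0.0596 ≈ 6.0%, i.e. 6.0 map units.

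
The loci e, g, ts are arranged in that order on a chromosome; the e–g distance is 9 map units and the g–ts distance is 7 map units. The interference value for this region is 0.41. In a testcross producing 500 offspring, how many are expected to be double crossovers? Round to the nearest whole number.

Map distances give recombination frequencies of 0.090 and 0.070 for the two intervals.
With interference 0.41 (so coincidence = 0.59), expected double-crossover frequency = 0.090 × 0.070 × 0.59 = 0.00372.
Expected number = 0.00372 × 500 = 1.86 ≈ 2.

2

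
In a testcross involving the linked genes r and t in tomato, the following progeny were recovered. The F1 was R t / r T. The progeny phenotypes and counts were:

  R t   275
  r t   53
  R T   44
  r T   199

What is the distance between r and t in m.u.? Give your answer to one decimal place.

The recombinant classes are R T and r t: 44 + 53 = 97.
Recombination frequency = 97/571 = 0.1699 ≈ 17.0%, i.e. 17.0 m.u.

17.0 m.u.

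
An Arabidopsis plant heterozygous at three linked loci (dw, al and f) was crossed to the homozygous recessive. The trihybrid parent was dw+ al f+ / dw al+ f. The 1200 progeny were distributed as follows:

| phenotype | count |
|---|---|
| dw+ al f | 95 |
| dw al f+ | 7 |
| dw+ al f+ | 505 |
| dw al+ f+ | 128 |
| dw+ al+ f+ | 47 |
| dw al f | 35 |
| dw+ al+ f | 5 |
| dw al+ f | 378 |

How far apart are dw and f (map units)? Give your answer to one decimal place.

The two rarest classes, dw al f+ and dw+ al+ f, are the double crossovers. Comparing them with the parentals, only the dw allele has switched, so dw is the middle locus and the order is f – dw – al.
Crossovers in the f–dw interval produce the single-crossover classes dw+ al f and dw al+ f+ (95 + 128 = 223) plus the double crossovers (12).
RF(f–dw) = (223 + 12) / 1200 = 235/1200 = 0.1958 → 19.6 map units.

19.6 map units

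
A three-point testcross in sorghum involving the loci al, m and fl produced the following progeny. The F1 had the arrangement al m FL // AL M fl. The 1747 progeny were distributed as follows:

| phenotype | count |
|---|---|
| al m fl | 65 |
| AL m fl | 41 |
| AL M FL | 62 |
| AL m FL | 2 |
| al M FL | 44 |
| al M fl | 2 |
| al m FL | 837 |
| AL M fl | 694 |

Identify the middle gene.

al

The two rarest classes, AL m FL and al M fl, are the double crossovers. Comparing them with the parentals, only the al allele has switched, so al is the middle locus and the order is m – al – fl.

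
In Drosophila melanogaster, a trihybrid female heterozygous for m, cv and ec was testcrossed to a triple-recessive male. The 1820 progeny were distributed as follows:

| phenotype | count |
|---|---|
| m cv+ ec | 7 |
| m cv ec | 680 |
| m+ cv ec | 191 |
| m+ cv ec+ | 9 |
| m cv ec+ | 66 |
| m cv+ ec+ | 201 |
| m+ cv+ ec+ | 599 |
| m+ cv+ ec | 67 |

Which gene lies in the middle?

The two most frequent reciprocal classes, m+ cv+ ec+ and m cv ec, are the parental types, so the F1 was m+ cv+ ec+ / m cv ec.
The two rarest classes, m+ cv ec+ and m cv+ ec, are the double crossovers. Comparing them with the parentals, only the cv allele has switched, so cv is the middle locus and the order is ec – cv – m.

cv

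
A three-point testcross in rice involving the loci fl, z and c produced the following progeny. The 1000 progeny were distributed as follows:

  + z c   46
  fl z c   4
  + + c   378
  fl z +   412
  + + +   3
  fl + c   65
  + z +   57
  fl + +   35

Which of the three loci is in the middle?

c

The two most frequent reciprocal classes, + + c and fl z +, are the parental types, so the F1 was + + c / fl z +.
The two rarest classes, + + + and fl z c, are the double crossovers. Comparing them with the parentals, only the c allele has switched, so c is the middle locus and the order is z – c – fl.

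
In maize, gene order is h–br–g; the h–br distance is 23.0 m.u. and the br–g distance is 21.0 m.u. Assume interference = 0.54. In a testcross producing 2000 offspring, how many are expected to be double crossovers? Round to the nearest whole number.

44

Map distances give recombination frequencies of 0.230 and 0.210 for the two intervals.
With interference 0.54 (so coincidence = 0.46), expected double-crossover frequency = 0.230 × 0.210 × 0.46 = 0.02222.
Expected number = 0.02222 × 2000 = 44.44 ≈ 44.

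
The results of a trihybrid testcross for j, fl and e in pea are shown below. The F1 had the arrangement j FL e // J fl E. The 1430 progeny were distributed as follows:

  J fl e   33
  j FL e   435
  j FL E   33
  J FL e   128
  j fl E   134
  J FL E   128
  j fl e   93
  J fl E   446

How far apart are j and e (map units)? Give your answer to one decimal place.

The two rarest classes, j FL E and J fl e, are the double crossovers. Comparing them with the parentals, only the e allele has switched, so e is the middle locus and the order is j – e – fl.
Crossovers in the j–e interval produce the single-crossover classes J FL e and j fl E (128 + 134 = 262) plus the double crossovers (66).
RF(j–e) = (262 + 66) / 1430 = 328/1430 = 0.2294 → 22.9 map units.

22.9 map units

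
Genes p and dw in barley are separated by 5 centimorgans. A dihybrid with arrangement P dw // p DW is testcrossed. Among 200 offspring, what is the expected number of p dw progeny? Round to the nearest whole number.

5

A map distance of 5 centimorgans corresponds to a recombination frequency of 0.050.
The F1 is P dw / p DW, so p dw is a recombinant gamete class with expected frequency r/2 = 0.050/2 = 0.0250.
Expected number = 0.0250 × 200 = 5.00 ≈ 5.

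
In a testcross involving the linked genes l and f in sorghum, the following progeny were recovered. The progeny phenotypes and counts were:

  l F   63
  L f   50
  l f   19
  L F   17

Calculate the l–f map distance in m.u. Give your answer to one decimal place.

24.2 m.u.

The two most frequent classes, L f (50) and l F (63), are the parental types, so the F1 was L f / l F.
The recombinant classes are L F and l f: 17 + 19 = 36.
Recombination frequency = 36/149 = 0.2416 ≈ 24.2%, i.e. 24.2 m.u.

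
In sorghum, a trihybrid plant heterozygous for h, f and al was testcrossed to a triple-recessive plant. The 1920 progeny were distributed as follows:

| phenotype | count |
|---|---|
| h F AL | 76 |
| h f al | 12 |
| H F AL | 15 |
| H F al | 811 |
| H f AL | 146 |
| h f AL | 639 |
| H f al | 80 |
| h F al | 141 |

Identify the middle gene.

The two most frequent reciprocal classes, h f AL and H F al, are the parental types, so the F1 was h f AL / H F al.
The two rarest classes, h f al and H F AL, are the double crossovers. Comparing them with the parentals, only the al allele has switched, so al is the middle locus and the order is f – al – h.

al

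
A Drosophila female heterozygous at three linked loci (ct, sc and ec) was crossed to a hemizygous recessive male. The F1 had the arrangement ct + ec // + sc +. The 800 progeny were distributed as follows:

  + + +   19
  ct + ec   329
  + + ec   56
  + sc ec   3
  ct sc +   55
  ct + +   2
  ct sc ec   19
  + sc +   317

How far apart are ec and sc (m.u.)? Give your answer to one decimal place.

The two rarest classes, ct + + and + sc ec, are the double crossovers. Comparing them with the parentals, only the ec allele has switched, so ec is the middle locus and the order is ct – ec – sc.
Crossovers in the ec–sc interval produce the single-crossover classes ct sc ec and + + + (19 + 19 = 38) plus the double crossovers (5).
RF(ec–sc) = (38 + 5) / 800 = 43/800 = 0.0537 → 5.4 m.u.

5.4 m.u.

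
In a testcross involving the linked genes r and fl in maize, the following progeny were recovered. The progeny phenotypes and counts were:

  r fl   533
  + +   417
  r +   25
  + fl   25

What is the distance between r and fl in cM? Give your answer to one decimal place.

The two most frequent classes, + + (417) and r fl (533), are the parental types, so the F1 was + + / r fl.
The recombinant classes are + fl and r +: 25 + 25 = 50.
Recombination frequency = 50/1000 = 0.0500 ≈ 5.0%, i.e. 5.0 cM.

5.0 cM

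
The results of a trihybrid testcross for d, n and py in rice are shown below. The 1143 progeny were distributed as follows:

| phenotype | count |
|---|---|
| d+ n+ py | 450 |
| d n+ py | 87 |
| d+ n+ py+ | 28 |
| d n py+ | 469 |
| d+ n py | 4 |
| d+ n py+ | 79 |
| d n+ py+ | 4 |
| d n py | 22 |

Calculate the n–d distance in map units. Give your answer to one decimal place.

15.2 map units

The two most frequent reciprocal classes, d n py+ and d+ n+ py, are the parental types, so the F1 was d n py+ / d+ n+ py.
The two rarest classes, d n+ py+ and d+ n py, are the double crossovers. Comparing them with the parentals, only the n allele has switched, so n is the middle locus and the order is d – n – py.
Crossovers in the d–n interval produce the single-crossover classes d+ n py+ and d n+ py (79 + 87 = 166) plus the double crossovers (8).
RF(d–n) = (166 + 8) / 1143 = 174/1143 = 0.1522 → 15.2 map units.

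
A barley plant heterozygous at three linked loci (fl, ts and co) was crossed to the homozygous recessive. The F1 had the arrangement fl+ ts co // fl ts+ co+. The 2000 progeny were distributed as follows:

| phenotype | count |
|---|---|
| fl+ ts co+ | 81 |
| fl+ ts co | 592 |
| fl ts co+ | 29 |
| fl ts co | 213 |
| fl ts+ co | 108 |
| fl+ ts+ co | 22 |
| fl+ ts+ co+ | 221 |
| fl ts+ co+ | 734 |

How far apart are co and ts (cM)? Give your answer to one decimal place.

The two rarest classes, fl+ ts+ co and fl ts co+, are the double crossovers. Comparing them with the parentals, only the ts allele has switched, so ts is the middle locus and the order is fl – ts – co.
Crossovers in the ts–co interval produce the single-crossover classes fl+ ts co+ and fl ts+ co (81 + 108 = 189) plus the double crossovers (51).
RF(ts–co) = (189 + 51) / 2000 = 240/2000 = 0.1200 → 12.0 cM.

12.0 cM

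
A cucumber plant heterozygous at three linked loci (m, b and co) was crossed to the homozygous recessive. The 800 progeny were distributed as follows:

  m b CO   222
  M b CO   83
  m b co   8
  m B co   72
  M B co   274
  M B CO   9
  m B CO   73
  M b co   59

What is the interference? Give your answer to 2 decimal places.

0.47

The two most frequent reciprocal classes, m b CO and M B co, are the parental types, so the F1 was m b CO / M B co.
The two rarest classes, m b co and M B CO, are the double crossovers. Comparing them with the parentals, only the co allele has switched, so co is the middle locus and the order is b – co – m.
b–co: (132 + 17)/800 = 0.1862; co–m: (155 + 17)/800 = 0.2150.
Expected DCO frequency = 0.1862 × 0.2150 ≈ 0.04003; observed = 17/800 ≈ 0.02125.
Coefficient of coincidence = 0.02125/0.04003 ≈ 0.53; interference = 1 − 0.53 = 0.47.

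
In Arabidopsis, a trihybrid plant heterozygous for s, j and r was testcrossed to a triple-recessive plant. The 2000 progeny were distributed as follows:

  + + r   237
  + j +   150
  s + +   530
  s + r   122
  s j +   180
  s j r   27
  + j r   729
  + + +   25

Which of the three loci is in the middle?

The two most frequent reciprocal classes, + j r and s + +, are the parental types, so the F1 was + j r / s + +.
The two rarest classes, s j r and + + +, are the double crossovers. Comparing them with the parentals, only the s allele has switched, so s is the middle locus and the order is r – s – j.

s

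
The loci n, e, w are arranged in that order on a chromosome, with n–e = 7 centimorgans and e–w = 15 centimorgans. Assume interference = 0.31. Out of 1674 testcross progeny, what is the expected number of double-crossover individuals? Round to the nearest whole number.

Map distances give recombination frequencies of 0.070 and 0.150 for the two intervals.
With interference 0.31 (so coincidence = 0.69), expected double-crossover frequency = 0.070 × 0.150 × 0.69 = 0.00724.
Expected number = 0.00724 × 1674 = 12.13 ≈ 12.

12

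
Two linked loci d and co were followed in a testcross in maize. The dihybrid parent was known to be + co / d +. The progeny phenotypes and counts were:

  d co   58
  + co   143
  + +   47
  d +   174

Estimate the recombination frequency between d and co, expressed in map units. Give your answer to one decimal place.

24.9 map units

The recombinant classes are + + and d co: 47 + 58 = 105.
Recombination frequency = 105/422 = 0.2488 ≈ 24.9%, i.e. 24.9 map units.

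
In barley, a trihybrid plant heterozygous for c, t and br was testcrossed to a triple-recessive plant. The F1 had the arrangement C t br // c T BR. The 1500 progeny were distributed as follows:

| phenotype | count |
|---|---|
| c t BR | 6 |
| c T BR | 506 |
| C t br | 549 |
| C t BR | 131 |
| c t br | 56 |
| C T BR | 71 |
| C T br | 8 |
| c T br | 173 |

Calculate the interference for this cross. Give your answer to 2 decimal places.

0.53

The two rarest classes, C T br and c t BR, are the double crossovers. Comparing them with the parentals, only the t allele has switched, so t is the middle locus and the order is br – t – c.
br–t: (304 + 14)/1500 = 0.2120; t–c: (127 + 14)/1500 = 0.0940.
Expected DCO frequency = 0.2120 × 0.0940 ≈ 0.01993; observed = 14/1500 ≈ 0.00933.
Coefficient of coincidence = 0.00933/0.01993 ≈ 0.47; interference = 1 − 0.47 = 0.53.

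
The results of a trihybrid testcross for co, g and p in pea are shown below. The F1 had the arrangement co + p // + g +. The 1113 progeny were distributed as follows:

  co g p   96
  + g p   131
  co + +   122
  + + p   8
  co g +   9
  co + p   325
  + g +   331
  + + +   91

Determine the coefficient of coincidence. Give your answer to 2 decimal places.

0.34

The two rarest classes, + + p and co g +, are the double crossovers. Comparing them with the parentals, only the co allele has switched, so co is the middle locus and the order is p – co – g.
p–co: (253 + 17)/1113 = 0.2426; co–g: (187 + 17)/1113 = 0.1833.
Expected DCO frequency = 0.2426 × 0.1833 ≈ 0.04447; observed = 17/1113 ≈ 0.01527.
Coefficient of coincidence = 0.01527/0.04447 ≈ 0.34.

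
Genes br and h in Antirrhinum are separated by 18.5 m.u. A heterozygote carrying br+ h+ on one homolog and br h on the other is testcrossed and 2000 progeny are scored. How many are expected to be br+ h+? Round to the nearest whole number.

A map distance of 18.5 m.u. corresponds to a recombination frequency of 0.185.
The F1 is br+ h+ / br h, so br+ h+ is a parental gamete class with expected frequency (1 − r)/2 = 0.815/2 = 0.4075.
Expected number = 0.4075 × 2000 = 815.00 ≈ 815.

815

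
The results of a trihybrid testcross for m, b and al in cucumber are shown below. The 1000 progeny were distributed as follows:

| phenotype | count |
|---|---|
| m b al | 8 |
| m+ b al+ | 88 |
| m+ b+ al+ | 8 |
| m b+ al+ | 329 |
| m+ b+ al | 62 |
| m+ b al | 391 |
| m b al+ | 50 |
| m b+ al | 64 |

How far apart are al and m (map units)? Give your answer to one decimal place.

16.8 map units

The two most frequent reciprocal classes, m+ b al and m b+ al+, are the parental types, so the F1 was m+ b al / m b+ al+.
The two rarest classes, m b al and m+ b+ al+, are the double crossovers. Comparing them with the parentals, only the m allele has switched, so m is the middle locus and the order is b – m – al.
Crossovers in the m–al interval produce the single-crossover classes m+ b al+ and m b+ al (88 + 64 = 152) plus the double crossovers (16).
RF(m–al) = (152 + 16) / 1000 = 168/1000 = 0.1680 → 16.8 map units.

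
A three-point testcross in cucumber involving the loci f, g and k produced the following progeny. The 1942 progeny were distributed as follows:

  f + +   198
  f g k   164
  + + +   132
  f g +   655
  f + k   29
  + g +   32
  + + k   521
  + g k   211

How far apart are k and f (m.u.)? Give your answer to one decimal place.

18.4 m.u.

The two most frequent reciprocal classes, f g + and + + k, are the parental types, so the F1 was f g + / + + k.
The two rarest classes, + g + and f + k, are the double crossovers. Comparing them with the parentals, only the f allele has switched, so f is the middle locus and the order is k – f – g.
Crossovers in the k–f interval produce the single-crossover classes f g k and + + + (164 + 132 = 296) plus the double crossovers (61).
RF(k–f) = (296 + 61) / 1942 = 357/1942 = 0.1838 → 18.4 m.u.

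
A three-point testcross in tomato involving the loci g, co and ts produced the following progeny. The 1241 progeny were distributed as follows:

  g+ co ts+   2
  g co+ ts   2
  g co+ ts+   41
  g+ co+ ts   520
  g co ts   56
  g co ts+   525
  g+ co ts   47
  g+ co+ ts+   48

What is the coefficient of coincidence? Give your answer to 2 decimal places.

0.50

The two most frequent reciprocal classes, g+ co+ ts and g co ts+, are the parental types, so the F1 was g+ co+ ts / g co ts+.
The two rarest classes, g co+ ts and g+ co ts+, are the double crossovers. Comparing them with the parentals, only the g allele has switched, so g is the middle locus and the order is co – g – ts.
co–g: (88 + 4)/1241 = 0.0741; g–ts: (104 + 4)/1241 = 0.0870.
Expected DCO frequency = 0.0741 × 0.0870 ≈ 0.00645; observed = 4/1241 ≈ 0.00322.
Coefficient of coincidence = 0.00322/0.00645 ≈ 0.50.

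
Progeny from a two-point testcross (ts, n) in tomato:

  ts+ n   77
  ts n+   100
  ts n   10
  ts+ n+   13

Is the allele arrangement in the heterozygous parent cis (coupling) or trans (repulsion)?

trans

The two most frequent classes are ts+ n (77) and ts n+ (100); these are the parental (non-recombinant) types.
So the F1 carried ts+ n on one chromosome and ts n+ on the other — the recessive alleles are on opposite chromosomes (trans / repulsion).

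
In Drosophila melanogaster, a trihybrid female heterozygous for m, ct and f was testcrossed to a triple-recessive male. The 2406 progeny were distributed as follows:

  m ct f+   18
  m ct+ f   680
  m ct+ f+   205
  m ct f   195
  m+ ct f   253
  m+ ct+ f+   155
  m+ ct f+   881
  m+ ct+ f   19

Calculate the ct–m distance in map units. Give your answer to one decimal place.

16.1 map units

The two most frequent reciprocal classes, m+ ct f+ and m ct+ f, are the parental types, so the F1 was m+ ct f+ / m ct+ f.
The two rarest classes, m ct f+ and m+ ct+ f, are the double crossovers. Comparing them with the parentals, only the m allele has switched, so m is the middle locus and the order is ct – m – f.
Crossovers in the ct–m interval produce the single-crossover classes m+ ct+ f+ and m ct f (155 + 195 = 350) plus the double crossovers (37).
RF(ct–m) = (350 + 37) / 2406 = 387/2406 = 0.1608 → 16.1 map units.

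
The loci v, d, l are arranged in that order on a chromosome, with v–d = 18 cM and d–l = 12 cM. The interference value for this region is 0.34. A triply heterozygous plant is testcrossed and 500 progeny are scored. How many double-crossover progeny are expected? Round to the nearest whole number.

7

Map distances give recombination frequencies of 0.180 and 0.120 for the two intervals.
With interference 0.34 (so coincidence = 0.66), expected double-crossover frequency = 0.180 × 0.120 × 0.66 = 0.01426.
Expected number = 0.01426 × 500 = 7.13 ≈ 7.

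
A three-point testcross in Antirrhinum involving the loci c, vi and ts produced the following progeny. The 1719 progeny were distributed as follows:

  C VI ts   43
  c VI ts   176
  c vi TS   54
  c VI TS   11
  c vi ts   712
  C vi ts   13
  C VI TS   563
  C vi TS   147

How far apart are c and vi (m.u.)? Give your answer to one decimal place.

20.2 m.u.

The two most frequent reciprocal classes, C VI TS and c vi ts, are the parental types, so the F1 was C VI TS / c vi ts.
The two rarest classes, c VI TS and C vi ts, are the double crossovers. Comparing them with the parentals, only the c allele has switched, so c is the middle locus and the order is vi – c – ts.
Crossovers in the vi–c interval produce the single-crossover classes C vi TS and c VI ts (147 + 176 = 323) plus the double crossovers (24).
RF(vi–c) = (323 + 24) / 1719 = 347/1719 = 0.2019 → 20.2 m.u.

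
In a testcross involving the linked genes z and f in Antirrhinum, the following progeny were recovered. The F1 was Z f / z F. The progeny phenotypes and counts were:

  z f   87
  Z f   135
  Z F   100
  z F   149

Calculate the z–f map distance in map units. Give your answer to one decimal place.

39.7 map units

The recombinant classes are Z F and z f: 100 + 87 = 187.
Recombination frequency = 187/471 = 0.3970 ≈ 39.7%, i.e. 39.7 map units.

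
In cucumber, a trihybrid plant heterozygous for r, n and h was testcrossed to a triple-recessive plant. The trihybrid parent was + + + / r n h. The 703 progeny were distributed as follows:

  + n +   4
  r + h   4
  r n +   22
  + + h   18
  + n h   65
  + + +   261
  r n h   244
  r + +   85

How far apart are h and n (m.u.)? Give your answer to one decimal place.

6.8 m.u.

The two rarest classes, + n + and r + h, are the double crossovers. Comparing them with the parentals, only the n allele has switched, so n is the middle locus and the order is r – n – h.
Crossovers in the n–h interval produce the single-crossover classes + + h and r n + (18 + 22 = 40) plus the double crossovers (8).
RF(n–h) = (40 + 8) / 703 = 48/703 = 0.0683 → 6.8 m.u.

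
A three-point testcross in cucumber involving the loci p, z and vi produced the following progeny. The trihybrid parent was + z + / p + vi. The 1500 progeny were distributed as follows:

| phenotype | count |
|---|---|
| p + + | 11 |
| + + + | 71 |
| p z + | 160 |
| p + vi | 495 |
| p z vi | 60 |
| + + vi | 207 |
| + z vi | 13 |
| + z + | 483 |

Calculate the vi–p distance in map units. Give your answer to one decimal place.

26.1 map units

The two rarest classes, + z vi and p + +, are the double crossovers. Comparing them with the parentals, only the vi allele has switched, so vi is the middle locus and the order is p – vi – z.
Crossovers in the p–vi interval produce the single-crossover classes p z + and + + vi (160 + 207 = 367) plus the double crossovers (24).
RF(p–vi) = (367 + 24) / 1500 = 391/1500 = 0.2607 → 26.1 map units.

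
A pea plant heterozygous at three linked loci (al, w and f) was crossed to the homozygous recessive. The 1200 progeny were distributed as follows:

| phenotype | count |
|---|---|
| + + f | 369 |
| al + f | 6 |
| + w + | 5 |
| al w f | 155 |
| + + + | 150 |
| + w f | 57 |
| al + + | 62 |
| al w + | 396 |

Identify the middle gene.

al

The two most frequent reciprocal classes, al w + and + + f, are the parental types, so the F1 was al w + / + + f.
The two rarest classes, + w + and al + f, are the double crossovers. Comparing them with the parentals, only the al allele has switched, so al is the middle locus and the order is f – al – w.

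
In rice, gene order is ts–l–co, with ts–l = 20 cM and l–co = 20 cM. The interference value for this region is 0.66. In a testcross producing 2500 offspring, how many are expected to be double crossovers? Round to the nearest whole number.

Map distances give recombination frequencies of 0.200 and 0.200 for the two intervals.
With interference 0.66 (so coincidence = 0.34), expected double-crossover frequency = 0.200 × 0.200 × 0.34 = 0.01360.
Expected number = 0.01360 × 2500 = 34.00 ≈ 34.

34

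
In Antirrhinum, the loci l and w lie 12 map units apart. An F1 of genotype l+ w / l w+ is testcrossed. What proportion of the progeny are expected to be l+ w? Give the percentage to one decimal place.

44.0%

A map distance of 12 map units corresponds to a recombination frequency of 0.120.
The F1 is l+ w / l w+, so l+ w is a parental gamete class with expected frequency (1 − r)/2 = 0.880/2 = 0.4400.
That is 0.4400 = 44.0% of the progeny.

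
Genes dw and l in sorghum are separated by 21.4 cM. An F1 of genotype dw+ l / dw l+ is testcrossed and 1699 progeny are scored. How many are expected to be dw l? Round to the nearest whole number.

182

A map distance of 21.4 cM corresponds to a recombination frequency of 0.214.
The F1 is dw+ l / dw l+, so dw l is a recombinant gamete class with expected frequency r/2 = 0.214/2 = 0.1070.
Expected number = 0.1070 × 1699 = 181.79 ≈ 182.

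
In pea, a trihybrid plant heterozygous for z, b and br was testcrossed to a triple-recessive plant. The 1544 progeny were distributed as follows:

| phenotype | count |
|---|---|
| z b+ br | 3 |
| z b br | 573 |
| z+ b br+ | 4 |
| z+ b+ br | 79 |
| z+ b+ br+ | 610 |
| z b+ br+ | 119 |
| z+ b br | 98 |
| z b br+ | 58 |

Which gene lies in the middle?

The two most frequent reciprocal classes, z b br and z+ b+ br+, are the parental types, so the F1 was z b br / z+ b+ br+.
The two rarest classes, z b+ br and z+ b br+, are the double crossovers. Comparing them with the parentals, only the b allele has switched, so b is the middle locus and the order is br – b – z.

b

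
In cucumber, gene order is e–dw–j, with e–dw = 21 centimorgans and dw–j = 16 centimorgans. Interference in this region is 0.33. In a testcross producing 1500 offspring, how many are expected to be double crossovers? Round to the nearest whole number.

34

Map distances give recombination frequencies of 0.210 and 0.160 for the two intervals.
With interference 0.33 (so coincidence = 0.67), expected double-crossover frequency = 0.210 × 0.160 × 0.67 = 0.02251.
Expected number = 0.02251 × 1500 = 33.77 ≈ 34.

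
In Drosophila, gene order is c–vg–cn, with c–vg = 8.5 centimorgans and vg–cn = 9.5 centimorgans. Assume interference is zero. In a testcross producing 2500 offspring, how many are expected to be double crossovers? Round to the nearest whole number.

20

Map distances give recombination frequencies of 0.085 and 0.095 for the two intervals.
With no interference, expected double-crossover frequency = 0.085 × 0.095 = 0.00808.
Expected number = 0.00808 × 2500 = 20.19 ≈ 20.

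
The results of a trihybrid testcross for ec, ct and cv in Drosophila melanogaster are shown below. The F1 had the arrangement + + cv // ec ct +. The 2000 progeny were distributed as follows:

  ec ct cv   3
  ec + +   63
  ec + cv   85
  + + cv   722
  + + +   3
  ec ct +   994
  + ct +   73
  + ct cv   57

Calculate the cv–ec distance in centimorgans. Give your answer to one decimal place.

The two rarest classes, + + + and ec ct cv, are the double crossovers. Comparing them with the parentals, only the cv allele has switched, so cv is the middle locus and the order is ec – cv – ct.
Crossovers in the ec–cv interval produce the single-crossover classes ec + cv and + ct + (85 + 73 = 158) plus the double crossovers (6).
RF(ec–cv) = (158 + 6) / 2000 = 164/2000 = 0.0820 → 8.2 centimorgans.

8.2 centimorgans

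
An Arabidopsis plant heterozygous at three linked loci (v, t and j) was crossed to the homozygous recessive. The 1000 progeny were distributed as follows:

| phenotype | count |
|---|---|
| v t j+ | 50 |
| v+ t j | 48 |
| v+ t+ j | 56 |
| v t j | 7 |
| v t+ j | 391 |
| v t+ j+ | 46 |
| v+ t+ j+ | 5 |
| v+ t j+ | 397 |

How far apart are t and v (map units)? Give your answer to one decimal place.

The two most frequent reciprocal classes, v t+ j and v+ t j+, are the parental types, so the F1 was v t+ j / v+ t j+.
The two rarest classes, v t j and v+ t+ j+, are the double crossovers. Comparing them with the parentals, only the t allele has switched, so t is the middle locus and the order is j – t – v.
Crossovers in the t–v interval produce the single-crossover classes v+ t+ j and v t j+ (56 + 50 = 106) plus the double crossovers (12).
RF(t–v) = (106 + 12) / 1000 = 118/1000 = 0.1180 → 11.8 map units.

11.8 map units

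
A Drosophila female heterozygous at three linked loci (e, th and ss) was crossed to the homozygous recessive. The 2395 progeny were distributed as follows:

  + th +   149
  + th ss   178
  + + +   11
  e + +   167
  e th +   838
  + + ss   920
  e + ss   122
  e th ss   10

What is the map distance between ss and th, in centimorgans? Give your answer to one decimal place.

The two most frequent reciprocal classes, e th + and + + ss, are the parental types, so the F1 was e th + / + + ss.
The two rarest classes, e th ss and + + +, are the double crossovers. Comparing them with the parentals, only the ss allele has switched, so ss is the middle locus and the order is e – ss – th.
Crossovers in the ss–th interval produce the single-crossover classes e + + and + th ss (167 + 178 = 345) plus the double crossovers (21).
RF(ss–th) = (345 + 21) / 2395 = 366/2395 = 0.1528 → 15.3 centimorgans.

15.3 centimorgans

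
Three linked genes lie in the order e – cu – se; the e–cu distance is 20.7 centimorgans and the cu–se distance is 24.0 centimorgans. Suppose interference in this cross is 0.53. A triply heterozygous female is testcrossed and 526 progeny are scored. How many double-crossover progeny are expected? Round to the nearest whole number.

12

Map distances give recombination frequencies of 0.207 and 0.240 for the two intervals.
With interference 0.53 (so coincidence = 0.47), expected double-crossover frequency = 0.207 × 0.240 × 0.47 = 0.02335.
Expected number = 0.02335 × 526 = 12.28 ≈ 12.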